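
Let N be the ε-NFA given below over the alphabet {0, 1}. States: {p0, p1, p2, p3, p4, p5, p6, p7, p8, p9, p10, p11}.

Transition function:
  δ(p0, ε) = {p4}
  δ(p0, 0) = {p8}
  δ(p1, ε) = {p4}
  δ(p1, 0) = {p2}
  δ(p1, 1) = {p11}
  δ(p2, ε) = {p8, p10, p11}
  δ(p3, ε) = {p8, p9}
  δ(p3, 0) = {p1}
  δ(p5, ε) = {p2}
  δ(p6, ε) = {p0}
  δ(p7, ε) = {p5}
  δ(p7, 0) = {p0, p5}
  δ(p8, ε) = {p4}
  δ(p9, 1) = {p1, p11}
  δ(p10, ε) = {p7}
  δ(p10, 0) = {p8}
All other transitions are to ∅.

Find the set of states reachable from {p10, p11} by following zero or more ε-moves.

{p2, p4, p5, p7, p8, p10, p11}

Start with {p10, p11}.
From p10 via ε: add p7.
From p7 via ε: add p5.
From p5 via ε: add p2.
From p2 via ε: add p8.
From p8 via ε: add p4.
No new states can be added; the closed set is {p2, p4, p5, p7, p8, p10, p11}.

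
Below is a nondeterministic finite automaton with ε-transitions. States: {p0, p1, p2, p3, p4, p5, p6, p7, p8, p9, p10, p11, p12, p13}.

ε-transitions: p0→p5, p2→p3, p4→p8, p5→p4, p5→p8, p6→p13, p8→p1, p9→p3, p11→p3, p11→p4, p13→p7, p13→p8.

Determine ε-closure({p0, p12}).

{p0, p1, p4, p5, p8, p12}

Start with {p0, p12}.
From p0 via ε: add p5.
From p5 via ε: add p4, p8.
From p8 via ε: add p1.
No new states can be added; the closed set is {p0, p1, p4, p5, p8, p12}.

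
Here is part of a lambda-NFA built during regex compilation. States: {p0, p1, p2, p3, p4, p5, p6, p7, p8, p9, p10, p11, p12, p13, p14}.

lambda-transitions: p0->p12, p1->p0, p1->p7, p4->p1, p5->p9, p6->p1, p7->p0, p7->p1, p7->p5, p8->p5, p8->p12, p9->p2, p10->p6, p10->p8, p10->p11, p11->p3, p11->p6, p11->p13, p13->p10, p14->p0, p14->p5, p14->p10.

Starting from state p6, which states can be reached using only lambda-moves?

Start with {p6}.
From p6 via lambda: add p1.
From p1 via lambda: add p0, p7.
From p0 via lambda: add p12.
From p7 via lambda: add p5.
From p5 via lambda: add p9.
From p9 via lambda: add p2.
No new states can be added; the closed set is {p0, p1, p2, p5, p6, p7, p9, p12}.

{p0, p1, p2, p5, p6, p7, p9, p12}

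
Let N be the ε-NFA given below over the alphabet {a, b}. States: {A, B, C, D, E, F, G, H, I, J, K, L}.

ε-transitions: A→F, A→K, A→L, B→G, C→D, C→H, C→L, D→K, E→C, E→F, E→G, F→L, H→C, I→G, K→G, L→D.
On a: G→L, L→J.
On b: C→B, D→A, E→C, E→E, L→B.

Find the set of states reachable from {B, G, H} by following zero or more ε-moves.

Start with {B, G, H}.
From H via ε: add C.
From C via ε: add D, L.
From D via ε: add K.
No new states can be added; the closed set is {B, C, D, G, H, K, L}.

{B, C, D, G, H, K, L}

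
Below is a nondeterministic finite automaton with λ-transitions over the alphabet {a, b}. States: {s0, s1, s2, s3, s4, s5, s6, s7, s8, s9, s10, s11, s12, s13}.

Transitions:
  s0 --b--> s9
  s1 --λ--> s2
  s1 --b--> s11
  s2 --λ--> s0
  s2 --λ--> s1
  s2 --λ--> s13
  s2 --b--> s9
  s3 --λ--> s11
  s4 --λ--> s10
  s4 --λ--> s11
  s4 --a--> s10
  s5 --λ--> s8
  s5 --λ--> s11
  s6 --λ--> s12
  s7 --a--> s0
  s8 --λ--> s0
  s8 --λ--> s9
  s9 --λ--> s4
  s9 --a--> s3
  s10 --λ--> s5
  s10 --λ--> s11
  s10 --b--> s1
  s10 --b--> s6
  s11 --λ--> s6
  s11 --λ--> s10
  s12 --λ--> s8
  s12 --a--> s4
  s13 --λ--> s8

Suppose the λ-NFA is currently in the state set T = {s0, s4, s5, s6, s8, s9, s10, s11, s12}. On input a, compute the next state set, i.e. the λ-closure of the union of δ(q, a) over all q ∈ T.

s4 on a → {s10}.
s9 on a → {s3}.
s12 on a → {s4}.
No a-transition from s0, s5, s6, s8, s10, s11.
Union after reading a: {s3, s4, s10}.
Now take the λ-closure:
From s3 via λ: add s11.
From s10 via λ: add s5.
From s5 via λ: add s8.
From s11 via λ: add s6.
From s6 via λ: add s12.
From s8 via λ: add s0, s9.
No new states can be added; the closed set is {s0, s3, s4, s5, s6, s8, s9, s10, s11, s12}.

{s0, s3, s4, s5, s6, s8, s9, s10, s11, s12}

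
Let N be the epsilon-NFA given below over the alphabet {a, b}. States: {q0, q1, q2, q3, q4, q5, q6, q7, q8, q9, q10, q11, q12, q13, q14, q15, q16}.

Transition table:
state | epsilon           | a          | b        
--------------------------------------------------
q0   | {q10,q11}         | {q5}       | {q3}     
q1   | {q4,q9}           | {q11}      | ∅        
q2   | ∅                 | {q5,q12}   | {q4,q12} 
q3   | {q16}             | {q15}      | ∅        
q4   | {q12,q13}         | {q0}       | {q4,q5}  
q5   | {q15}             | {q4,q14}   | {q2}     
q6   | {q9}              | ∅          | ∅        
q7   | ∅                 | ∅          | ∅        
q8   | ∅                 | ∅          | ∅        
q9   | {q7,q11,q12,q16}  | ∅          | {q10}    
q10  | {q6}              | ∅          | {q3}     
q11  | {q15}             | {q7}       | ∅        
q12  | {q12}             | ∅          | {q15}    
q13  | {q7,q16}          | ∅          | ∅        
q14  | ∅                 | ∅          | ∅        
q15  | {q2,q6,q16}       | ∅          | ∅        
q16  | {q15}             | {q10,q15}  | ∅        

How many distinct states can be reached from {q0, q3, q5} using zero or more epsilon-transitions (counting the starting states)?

12

Start with {q0, q3, q5}.
From q0 via epsilon: add q10, q11.
From q3 via epsilon: add q16.
From q5 via epsilon: add q15.
From q10 via epsilon: add q6.
From q15 via epsilon: add q2.
From q6 via epsilon: add q9.
From q9 via epsilon: add q7, q12.
epsilon-closure = {q0, q2, q3, q5, q6, q7, q9, q10, q11, q12, q15, q16}, which has 12 states.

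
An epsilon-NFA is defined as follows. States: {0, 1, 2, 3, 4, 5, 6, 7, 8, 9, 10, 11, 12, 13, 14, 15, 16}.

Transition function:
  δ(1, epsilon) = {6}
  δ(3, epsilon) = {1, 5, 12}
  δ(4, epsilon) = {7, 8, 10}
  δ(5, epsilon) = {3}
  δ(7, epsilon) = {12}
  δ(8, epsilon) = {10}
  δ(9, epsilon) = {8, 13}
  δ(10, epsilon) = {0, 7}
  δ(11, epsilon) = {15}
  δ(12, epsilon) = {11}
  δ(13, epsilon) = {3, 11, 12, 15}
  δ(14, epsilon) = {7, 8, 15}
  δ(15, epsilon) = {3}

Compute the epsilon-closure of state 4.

{0, 1, 3, 4, 5, 6, 7, 8, 10, 11, 12, 15}

Start with {4}.
From 4 via epsilon: add 7, 8, 10.
From 7 via epsilon: add 12.
From 10 via epsilon: add 0.
From 12 via epsilon: add 11.
From 11 via epsilon: add 15.
From 15 via epsilon: add 3.
From 3 via epsilon: add 1, 5.
From 1 via epsilon: add 6.
No new states can be added; the closed set is {0, 1, 3, 4, 5, 6, 7, 8, 10, 11, 12, 15}.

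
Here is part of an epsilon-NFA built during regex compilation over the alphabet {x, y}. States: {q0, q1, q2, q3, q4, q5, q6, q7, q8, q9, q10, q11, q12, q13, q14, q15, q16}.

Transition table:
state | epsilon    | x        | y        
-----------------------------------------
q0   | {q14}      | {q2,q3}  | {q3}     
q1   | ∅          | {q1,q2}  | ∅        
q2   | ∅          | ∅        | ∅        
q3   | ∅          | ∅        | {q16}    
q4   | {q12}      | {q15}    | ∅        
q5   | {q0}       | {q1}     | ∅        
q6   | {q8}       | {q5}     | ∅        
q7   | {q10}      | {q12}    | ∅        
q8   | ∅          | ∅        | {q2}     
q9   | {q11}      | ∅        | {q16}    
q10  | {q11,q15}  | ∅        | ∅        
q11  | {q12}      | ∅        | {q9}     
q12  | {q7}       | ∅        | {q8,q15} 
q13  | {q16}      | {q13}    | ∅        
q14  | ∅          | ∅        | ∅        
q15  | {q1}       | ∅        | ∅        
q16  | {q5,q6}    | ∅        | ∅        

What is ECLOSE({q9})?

Start with {q9}.
From q9 via epsilon: add q11.
From q11 via epsilon: add q12.
From q12 via epsilon: add q7.
From q7 via epsilon: add q10.
From q10 via epsilon: add q15.
From q15 via epsilon: add q1.
No new states can be added; the closed set is {q1, q7, q9, q10, q11, q12, q15}.

{q1, q7, q9, q10, q11, q12, q15}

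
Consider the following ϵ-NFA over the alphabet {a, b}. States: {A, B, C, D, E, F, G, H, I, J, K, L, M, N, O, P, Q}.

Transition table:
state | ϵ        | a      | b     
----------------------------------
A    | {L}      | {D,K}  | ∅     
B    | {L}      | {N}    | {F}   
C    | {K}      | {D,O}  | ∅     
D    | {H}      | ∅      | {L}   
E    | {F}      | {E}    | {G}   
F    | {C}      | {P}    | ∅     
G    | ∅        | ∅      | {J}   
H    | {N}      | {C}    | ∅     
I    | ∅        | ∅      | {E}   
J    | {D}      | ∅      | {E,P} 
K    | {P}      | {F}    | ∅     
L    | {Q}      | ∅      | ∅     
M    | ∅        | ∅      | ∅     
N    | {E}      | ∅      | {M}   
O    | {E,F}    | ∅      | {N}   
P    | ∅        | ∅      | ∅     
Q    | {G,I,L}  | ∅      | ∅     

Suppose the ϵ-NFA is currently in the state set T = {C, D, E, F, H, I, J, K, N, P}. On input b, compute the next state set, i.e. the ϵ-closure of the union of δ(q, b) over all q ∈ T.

{C, E, F, G, I, K, L, M, P, Q}

D on b → {L}.
E on b → {G}.
I on b → {E}.
J on b → {E, P}.
N on b → {M}.
No b-transition from C, F, H, K, P.
Union after reading b: {E, G, L, M, P}.
Now take the ϵ-closure:
From E via ϵ: add F.
From L via ϵ: add Q.
From F via ϵ: add C.
From Q via ϵ: add I.
From C via ϵ: add K.
No new states can be added; the closed set is {C, E, F, G, I, K, L, M, P, Q}.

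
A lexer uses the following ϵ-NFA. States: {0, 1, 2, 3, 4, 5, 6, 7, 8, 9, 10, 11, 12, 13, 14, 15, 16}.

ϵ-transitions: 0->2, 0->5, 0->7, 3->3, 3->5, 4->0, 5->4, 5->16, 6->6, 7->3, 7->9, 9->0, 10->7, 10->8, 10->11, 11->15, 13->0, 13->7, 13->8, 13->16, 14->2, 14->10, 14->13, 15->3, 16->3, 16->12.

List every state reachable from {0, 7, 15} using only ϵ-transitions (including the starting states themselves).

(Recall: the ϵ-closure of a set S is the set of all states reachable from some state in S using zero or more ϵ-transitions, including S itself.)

Start with {0, 7, 15}.
From 0 via ϵ: add 2, 5.
From 7 via ϵ: add 3, 9.
From 5 via ϵ: add 4, 16.
From 16 via ϵ: add 12.
No new states can be added; the closed set is {0, 2, 3, 4, 5, 7, 9, 12, 15, 16}.

{0, 2, 3, 4, 5, 7, 9, 12, 15, 16}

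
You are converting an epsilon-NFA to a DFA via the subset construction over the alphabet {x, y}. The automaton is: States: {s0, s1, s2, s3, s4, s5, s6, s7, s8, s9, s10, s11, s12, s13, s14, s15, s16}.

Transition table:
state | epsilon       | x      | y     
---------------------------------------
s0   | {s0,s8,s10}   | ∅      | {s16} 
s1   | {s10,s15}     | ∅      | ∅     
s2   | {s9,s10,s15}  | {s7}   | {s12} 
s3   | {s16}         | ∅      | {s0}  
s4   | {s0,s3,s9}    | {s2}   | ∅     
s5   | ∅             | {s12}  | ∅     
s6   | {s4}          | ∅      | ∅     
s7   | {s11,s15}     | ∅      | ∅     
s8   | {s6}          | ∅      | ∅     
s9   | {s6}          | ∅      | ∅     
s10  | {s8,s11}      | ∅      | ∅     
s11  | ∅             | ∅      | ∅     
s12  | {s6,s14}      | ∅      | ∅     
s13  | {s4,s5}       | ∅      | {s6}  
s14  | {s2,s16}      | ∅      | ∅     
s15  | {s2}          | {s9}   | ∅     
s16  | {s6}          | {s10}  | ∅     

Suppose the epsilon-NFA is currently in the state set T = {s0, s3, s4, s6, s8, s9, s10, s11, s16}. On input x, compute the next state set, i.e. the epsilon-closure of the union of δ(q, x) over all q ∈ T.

s4 on x → {s2}.
s16 on x → {s10}.
No x-transition from s0, s3, s6, s8, s9, s10, s11.
Union after reading x: {s2, s10}.
Now take the epsilon-closure:
From s2 via epsilon: add s9, s15.
From s10 via epsilon: add s8, s11.
From s8 via epsilon: add s6.
From s6 via epsilon: add s4.
From s4 via epsilon: add s0, s3.
From s3 via epsilon: add s16.
No new states can be added; the closed set is {s0, s2, s3, s4, s6, s8, s9, s10, s11, s15, s16}.

{s0, s2, s3, s4, s6, s8, s9, s10, s11, s15, s16}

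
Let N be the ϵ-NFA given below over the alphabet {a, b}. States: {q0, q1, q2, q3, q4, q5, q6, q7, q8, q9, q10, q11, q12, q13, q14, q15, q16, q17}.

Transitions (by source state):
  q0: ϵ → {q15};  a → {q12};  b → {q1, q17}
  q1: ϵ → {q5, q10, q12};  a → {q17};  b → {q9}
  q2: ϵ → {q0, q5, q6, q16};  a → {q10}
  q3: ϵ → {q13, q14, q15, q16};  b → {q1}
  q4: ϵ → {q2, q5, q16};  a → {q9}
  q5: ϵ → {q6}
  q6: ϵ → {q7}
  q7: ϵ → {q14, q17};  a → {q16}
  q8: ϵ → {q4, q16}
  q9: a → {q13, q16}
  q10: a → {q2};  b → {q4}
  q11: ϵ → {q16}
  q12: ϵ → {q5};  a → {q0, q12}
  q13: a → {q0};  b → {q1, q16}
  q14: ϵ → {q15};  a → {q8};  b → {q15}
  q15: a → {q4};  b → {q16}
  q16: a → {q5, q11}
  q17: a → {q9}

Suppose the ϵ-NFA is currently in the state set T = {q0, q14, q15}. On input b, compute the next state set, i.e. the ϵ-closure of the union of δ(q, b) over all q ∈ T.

{q1, q5, q6, q7, q10, q12, q14, q15, q16, q17}

q0 on b → {q1, q17}.
q14 on b → {q15}.
q15 on b → {q16}.
Union after reading b: {q1, q15, q16, q17}.
Now take the ϵ-closure:
From q1 via ϵ: add q5, q10, q12.
From q5 via ϵ: add q6.
From q6 via ϵ: add q7.
From q7 via ϵ: add q14.
No new states can be added; the closed set is {q1, q5, q6, q7, q10, q12, q14, q15, q16, q17}.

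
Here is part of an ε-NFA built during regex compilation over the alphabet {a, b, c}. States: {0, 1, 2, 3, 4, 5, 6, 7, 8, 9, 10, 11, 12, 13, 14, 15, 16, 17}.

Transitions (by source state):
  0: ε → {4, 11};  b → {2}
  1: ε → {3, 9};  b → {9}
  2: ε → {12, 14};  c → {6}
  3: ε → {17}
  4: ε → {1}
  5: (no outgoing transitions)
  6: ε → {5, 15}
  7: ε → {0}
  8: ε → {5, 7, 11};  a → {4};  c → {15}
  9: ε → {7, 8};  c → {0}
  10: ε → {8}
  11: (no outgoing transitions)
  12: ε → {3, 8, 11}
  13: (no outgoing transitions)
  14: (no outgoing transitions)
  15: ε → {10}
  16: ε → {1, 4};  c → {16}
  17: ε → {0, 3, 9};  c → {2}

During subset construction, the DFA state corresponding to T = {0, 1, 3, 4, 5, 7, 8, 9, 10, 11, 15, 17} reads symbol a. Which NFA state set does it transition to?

8 on a → {4}.
No a-transition from 0, 1, 3, 4, 5, 7, 9, 10, 11, 15, 17.
Union after reading a: {4}.
Now take the ε-closure:
From 4 via ε: add 1.
From 1 via ε: add 3, 9.
From 3 via ε: add 17.
From 9 via ε: add 7, 8.
From 7 via ε: add 0.
From 8 via ε: add 5, 11.
No new states can be added; the closed set is {0, 1, 3, 4, 5, 7, 8, 9, 11, 17}.

{0, 1, 3, 4, 5, 7, 8, 9, 11, 17}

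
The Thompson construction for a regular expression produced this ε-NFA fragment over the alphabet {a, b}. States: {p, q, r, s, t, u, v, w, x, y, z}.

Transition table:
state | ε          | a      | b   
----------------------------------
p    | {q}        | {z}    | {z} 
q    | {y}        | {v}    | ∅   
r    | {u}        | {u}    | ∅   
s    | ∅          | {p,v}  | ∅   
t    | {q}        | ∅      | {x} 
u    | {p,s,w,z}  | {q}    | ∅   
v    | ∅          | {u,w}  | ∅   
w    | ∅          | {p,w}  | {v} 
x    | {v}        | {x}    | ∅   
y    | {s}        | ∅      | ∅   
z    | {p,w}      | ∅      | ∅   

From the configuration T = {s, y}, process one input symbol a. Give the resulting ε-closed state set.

{p, q, s, v, y}

s on a → {p, v}.
No a-transition from y.
Union after reading a: {p, v}.
Now take the ε-closure:
From p via ε: add q.
From q via ε: add y.
From y via ε: add s.
No new states can be added; the closed set is {p, q, s, v, y}.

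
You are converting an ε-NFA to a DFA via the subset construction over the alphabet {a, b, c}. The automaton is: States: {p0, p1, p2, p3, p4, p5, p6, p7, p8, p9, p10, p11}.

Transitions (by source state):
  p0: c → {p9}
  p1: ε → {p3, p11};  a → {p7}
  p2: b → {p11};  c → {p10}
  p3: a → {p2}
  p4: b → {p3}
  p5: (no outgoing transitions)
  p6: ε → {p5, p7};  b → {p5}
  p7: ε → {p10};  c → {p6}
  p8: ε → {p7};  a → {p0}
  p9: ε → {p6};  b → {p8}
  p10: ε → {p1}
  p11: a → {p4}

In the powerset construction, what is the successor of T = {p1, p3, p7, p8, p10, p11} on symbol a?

{p0, p1, p2, p3, p4, p7, p10, p11}

p1 on a → {p7}.
p3 on a → {p2}.
p8 on a → {p0}.
p11 on a → {p4}.
No a-transition from p7, p10.
Union after reading a: {p0, p2, p4, p7}.
Now take the ε-closure:
From p7 via ε: add p10.
From p10 via ε: add p1.
From p1 via ε: add p3, p11.
No new states can be added; the closed set is {p0, p1, p2, p3, p4, p7, p10, p11}.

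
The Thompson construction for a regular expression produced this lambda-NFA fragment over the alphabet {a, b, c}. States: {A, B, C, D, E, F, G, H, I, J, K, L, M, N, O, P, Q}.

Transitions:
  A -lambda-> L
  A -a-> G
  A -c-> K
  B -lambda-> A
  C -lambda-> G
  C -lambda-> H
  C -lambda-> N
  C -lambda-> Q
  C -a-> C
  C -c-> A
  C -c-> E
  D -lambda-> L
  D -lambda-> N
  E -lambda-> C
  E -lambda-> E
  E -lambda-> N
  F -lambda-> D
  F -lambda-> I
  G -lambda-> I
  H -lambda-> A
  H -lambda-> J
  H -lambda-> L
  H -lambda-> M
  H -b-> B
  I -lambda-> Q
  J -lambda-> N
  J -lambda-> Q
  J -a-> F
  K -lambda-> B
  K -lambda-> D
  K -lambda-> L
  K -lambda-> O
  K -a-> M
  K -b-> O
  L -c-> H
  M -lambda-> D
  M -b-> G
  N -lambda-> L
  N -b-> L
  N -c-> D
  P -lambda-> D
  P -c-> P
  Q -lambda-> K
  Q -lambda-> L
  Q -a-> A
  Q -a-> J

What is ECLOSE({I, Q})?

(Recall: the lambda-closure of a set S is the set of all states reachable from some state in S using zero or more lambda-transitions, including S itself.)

Start with {I, Q}.
From Q via lambda: add K, L.
From K via lambda: add B, D, O.
From B via lambda: add A.
From D via lambda: add N.
No new states can be added; the closed set is {A, B, D, I, K, L, N, O, Q}.

{A, B, D, I, K, L, N, O, Q}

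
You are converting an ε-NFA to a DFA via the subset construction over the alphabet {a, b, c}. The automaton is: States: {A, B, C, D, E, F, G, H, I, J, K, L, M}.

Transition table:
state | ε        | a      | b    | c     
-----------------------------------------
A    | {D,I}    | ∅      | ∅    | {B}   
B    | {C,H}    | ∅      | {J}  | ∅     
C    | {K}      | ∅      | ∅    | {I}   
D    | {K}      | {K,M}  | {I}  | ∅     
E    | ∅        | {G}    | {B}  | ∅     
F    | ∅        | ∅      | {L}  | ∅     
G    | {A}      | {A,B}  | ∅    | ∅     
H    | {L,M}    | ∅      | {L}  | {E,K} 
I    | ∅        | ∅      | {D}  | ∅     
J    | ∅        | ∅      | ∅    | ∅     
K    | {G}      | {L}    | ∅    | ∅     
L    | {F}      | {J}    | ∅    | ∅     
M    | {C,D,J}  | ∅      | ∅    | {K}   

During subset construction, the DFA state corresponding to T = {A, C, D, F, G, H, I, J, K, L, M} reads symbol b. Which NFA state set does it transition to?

{A, D, F, G, I, K, L}

D on b → {I}.
F on b → {L}.
H on b → {L}.
I on b → {D}.
No b-transition from A, C, G, J, K, L, M.
Union after reading b: {D, I, L}.
Now take the ε-closure:
From D via ε: add K.
From L via ε: add F.
From K via ε: add G.
From G via ε: add A.
No new states can be added; the closed set is {A, D, F, G, I, K, L}.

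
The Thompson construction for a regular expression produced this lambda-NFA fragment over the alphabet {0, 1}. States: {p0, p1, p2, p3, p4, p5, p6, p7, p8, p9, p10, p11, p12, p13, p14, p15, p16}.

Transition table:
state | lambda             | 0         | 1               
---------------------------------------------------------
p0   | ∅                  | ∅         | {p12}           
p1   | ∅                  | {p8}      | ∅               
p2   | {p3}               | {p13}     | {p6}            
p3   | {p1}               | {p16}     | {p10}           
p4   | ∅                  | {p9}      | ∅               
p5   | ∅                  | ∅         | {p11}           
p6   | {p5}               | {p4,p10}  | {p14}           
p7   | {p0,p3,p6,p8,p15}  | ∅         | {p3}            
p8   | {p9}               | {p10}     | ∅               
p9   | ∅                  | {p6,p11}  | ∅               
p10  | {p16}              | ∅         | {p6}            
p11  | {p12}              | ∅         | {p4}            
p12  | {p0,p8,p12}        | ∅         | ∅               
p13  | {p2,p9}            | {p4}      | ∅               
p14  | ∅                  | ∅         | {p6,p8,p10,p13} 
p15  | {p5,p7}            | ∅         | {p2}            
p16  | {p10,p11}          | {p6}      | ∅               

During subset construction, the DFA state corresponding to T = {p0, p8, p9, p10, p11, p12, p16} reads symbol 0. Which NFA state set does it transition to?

{p0, p5, p6, p8, p9, p10, p11, p12, p16}

p8 on 0 → {p10}.
p9 on 0 → {p6, p11}.
p16 on 0 → {p6}.
No 0-transition from p0, p10, p11, p12.
Union after reading 0: {p6, p10, p11}.
Now take the lambda-closure:
From p6 via lambda: add p5.
From p10 via lambda: add p16.
From p11 via lambda: add p12.
From p12 via lambda: add p0, p8.
From p8 via lambda: add p9.
No new states can be added; the closed set is {p0, p5, p6, p8, p9, p10, p11, p12, p16}.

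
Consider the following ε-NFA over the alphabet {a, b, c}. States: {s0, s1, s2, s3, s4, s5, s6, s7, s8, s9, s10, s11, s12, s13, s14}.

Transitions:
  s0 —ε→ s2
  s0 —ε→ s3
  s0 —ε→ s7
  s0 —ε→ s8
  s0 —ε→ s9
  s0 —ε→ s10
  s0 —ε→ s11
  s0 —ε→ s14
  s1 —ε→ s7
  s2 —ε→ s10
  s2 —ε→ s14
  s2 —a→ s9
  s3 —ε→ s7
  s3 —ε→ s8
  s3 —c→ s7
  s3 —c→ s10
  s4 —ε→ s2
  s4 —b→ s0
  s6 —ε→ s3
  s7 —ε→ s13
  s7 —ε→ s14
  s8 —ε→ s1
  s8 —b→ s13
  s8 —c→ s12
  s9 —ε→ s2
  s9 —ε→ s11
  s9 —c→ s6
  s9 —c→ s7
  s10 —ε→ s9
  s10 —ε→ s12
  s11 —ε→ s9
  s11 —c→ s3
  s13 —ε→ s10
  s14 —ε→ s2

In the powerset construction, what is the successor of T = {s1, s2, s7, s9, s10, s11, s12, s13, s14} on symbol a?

{s2, s9, s10, s11, s12, s14}

s2 on a → {s9}.
No a-transition from s1, s7, s9, s10, s11, s12, s13, s14.
Union after reading a: {s9}.
Now take the ε-closure:
From s9 via ε: add s2, s11.
From s2 via ε: add s10, s14.
From s10 via ε: add s12.
No new states can be added; the closed set is {s2, s9, s10, s11, s12, s14}.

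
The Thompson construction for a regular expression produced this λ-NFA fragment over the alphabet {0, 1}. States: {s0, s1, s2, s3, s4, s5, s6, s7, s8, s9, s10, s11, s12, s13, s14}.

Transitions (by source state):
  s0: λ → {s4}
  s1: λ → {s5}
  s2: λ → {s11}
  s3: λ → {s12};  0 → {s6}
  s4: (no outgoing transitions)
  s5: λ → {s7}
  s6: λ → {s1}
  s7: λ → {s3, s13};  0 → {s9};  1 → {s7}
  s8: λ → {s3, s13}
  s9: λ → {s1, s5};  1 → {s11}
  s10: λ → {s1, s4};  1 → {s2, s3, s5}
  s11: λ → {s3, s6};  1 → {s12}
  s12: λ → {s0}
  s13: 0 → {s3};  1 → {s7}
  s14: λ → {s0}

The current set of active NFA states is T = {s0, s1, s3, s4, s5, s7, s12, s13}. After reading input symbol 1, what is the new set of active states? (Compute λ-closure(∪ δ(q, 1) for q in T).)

{s0, s3, s4, s7, s12, s13}

s7 on 1 → {s7}.
s13 on 1 → {s7}.
No 1-transition from s0, s1, s3, s4, s5, s12.
Union after reading 1: {s7}.
Now take the λ-closure:
From s7 via λ: add s3, s13.
From s3 via λ: add s12.
From s12 via λ: add s0.
From s0 via λ: add s4.
No new states can be added; the closed set is {s0, s3, s4, s7, s12, s13}.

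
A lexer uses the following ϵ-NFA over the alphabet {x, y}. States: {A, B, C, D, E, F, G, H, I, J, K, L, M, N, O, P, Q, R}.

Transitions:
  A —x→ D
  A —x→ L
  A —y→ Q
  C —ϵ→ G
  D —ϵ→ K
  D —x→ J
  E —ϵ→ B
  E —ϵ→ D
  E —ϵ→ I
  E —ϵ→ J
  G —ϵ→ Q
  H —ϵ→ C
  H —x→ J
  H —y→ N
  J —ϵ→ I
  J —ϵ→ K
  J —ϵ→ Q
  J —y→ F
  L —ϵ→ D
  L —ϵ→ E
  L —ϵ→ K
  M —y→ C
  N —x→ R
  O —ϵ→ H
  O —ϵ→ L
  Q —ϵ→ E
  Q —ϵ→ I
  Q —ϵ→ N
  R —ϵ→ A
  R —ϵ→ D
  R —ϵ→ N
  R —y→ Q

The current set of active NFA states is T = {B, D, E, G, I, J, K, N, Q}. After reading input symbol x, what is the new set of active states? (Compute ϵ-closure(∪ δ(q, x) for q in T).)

{A, B, D, E, I, J, K, N, Q, R}

D on x → {J}.
N on x → {R}.
No x-transition from B, E, G, I, J, K, Q.
Union after reading x: {J, R}.
Now take the ϵ-closure:
From J via ϵ: add I, K, Q.
From R via ϵ: add A, D, N.
From Q via ϵ: add E.
From E via ϵ: add B.
No new states can be added; the closed set is {A, B, D, E, I, J, K, N, Q, R}.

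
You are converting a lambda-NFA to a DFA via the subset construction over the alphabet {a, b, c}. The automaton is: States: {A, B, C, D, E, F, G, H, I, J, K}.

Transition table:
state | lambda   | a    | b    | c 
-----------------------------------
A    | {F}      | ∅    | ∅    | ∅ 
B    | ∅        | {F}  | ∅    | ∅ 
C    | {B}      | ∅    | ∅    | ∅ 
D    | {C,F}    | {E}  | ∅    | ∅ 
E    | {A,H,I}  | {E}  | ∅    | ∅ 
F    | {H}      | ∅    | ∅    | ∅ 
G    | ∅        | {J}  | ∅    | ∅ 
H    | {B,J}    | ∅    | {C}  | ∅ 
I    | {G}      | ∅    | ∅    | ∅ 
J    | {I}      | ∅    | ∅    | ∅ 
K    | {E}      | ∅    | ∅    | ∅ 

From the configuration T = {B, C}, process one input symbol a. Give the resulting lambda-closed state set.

{B, F, G, H, I, J}

B on a → {F}.
No a-transition from C.
Union after reading a: {F}.
Now take the lambda-closure:
From F via lambda: add H.
From H via lambda: add B, J.
From J via lambda: add I.
From I via lambda: add G.
No new states can be added; the closed set is {B, F, G, H, I, J}.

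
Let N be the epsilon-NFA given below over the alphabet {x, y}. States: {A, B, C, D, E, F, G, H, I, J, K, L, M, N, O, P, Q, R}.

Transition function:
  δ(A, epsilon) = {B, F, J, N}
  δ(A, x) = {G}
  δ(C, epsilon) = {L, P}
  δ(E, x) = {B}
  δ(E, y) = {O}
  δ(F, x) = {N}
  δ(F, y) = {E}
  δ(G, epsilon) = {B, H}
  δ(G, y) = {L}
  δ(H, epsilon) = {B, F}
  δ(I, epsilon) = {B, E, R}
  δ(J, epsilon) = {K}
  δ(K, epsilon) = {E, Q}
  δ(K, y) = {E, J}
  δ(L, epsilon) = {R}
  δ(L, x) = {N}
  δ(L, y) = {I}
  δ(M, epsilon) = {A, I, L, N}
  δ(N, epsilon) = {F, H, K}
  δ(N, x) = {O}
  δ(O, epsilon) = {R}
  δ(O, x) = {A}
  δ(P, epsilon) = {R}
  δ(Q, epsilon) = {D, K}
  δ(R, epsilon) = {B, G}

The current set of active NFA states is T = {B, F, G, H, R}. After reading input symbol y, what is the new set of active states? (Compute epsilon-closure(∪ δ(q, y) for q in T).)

{B, E, F, G, H, L, R}

F on y → {E}.
G on y → {L}.
No y-transition from B, H, R.
Union after reading y: {E, L}.
Now take the epsilon-closure:
From L via epsilon: add R.
From R via epsilon: add B, G.
From G via epsilon: add H.
From H via epsilon: add F.
No new states can be added; the closed set is {B, E, F, G, H, L, R}.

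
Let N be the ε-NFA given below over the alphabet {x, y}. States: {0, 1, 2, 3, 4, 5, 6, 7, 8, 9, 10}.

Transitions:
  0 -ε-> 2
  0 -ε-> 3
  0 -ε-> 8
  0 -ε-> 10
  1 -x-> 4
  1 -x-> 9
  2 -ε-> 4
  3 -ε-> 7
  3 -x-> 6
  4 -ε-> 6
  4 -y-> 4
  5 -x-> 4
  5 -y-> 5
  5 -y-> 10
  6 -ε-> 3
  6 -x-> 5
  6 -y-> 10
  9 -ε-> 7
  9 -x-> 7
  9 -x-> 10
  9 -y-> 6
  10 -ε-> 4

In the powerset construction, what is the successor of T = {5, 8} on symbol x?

{3, 4, 6, 7}

5 on x → {4}.
No x-transition from 8.
Union after reading x: {4}.
Now take the ε-closure:
From 4 via ε: add 6.
From 6 via ε: add 3.
From 3 via ε: add 7.
No new states can be added; the closed set is {3, 4, 6, 7}.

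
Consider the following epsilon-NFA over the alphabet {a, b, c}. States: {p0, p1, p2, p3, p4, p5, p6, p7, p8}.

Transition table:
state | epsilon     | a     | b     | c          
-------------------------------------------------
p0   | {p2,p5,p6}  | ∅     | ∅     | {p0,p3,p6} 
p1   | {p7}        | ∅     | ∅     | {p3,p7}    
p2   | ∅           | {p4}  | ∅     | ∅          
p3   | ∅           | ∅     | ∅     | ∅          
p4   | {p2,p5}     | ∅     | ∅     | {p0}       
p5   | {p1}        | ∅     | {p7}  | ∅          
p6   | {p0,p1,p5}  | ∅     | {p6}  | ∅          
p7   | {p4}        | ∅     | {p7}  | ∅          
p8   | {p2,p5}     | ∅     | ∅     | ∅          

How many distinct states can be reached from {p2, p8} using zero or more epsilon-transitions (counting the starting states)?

Start with {p2, p8}.
From p8 via epsilon: add p5.
From p5 via epsilon: add p1.
From p1 via epsilon: add p7.
From p7 via epsilon: add p4.
epsilon-closure = {p1, p2, p4, p5, p7, p8}, which has 6 states.

6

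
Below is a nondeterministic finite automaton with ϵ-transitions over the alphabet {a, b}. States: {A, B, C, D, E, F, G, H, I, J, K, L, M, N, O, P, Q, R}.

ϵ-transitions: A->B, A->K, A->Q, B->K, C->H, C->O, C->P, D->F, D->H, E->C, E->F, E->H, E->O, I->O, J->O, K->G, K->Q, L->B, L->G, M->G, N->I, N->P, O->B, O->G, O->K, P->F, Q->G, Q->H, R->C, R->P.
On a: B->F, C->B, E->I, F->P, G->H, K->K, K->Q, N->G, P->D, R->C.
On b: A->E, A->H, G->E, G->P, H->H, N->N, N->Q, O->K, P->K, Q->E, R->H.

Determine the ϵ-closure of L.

{B, G, H, K, L, Q}

Start with {L}.
From L via ϵ: add B, G.
From B via ϵ: add K.
From K via ϵ: add Q.
From Q via ϵ: add H.
No new states can be added; the closed set is {B, G, H, K, L, Q}.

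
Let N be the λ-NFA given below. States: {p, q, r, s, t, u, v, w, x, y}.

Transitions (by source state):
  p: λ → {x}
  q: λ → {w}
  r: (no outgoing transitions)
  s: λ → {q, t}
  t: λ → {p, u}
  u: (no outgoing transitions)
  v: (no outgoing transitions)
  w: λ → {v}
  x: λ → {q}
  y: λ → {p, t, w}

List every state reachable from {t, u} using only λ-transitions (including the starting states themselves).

Start with {t, u}.
From t via λ: add p.
From p via λ: add x.
From x via λ: add q.
From q via λ: add w.
From w via λ: add v.
No new states can be added; the closed set is {p, q, t, u, v, w, x}.

{p, q, t, u, v, w, x}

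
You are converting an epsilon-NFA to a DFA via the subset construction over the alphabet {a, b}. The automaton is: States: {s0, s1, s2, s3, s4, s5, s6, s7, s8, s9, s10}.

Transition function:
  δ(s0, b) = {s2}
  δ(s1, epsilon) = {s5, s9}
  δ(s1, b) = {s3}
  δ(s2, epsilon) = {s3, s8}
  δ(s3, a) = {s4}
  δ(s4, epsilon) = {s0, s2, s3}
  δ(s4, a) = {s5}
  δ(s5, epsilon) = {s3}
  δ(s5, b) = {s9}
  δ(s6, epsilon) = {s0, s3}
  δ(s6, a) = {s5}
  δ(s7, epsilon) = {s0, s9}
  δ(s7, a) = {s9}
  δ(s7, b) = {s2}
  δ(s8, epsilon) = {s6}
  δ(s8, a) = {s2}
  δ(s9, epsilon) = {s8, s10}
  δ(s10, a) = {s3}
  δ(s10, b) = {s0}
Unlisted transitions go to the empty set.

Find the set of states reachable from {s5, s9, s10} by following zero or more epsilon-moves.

{s0, s3, s5, s6, s8, s9, s10}

Start with {s5, s9, s10}.
From s5 via epsilon: add s3.
From s9 via epsilon: add s8.
From s8 via epsilon: add s6.
From s6 via epsilon: add s0.
No new states can be added; the closed set is {s0, s3, s5, s6, s8, s9, s10}.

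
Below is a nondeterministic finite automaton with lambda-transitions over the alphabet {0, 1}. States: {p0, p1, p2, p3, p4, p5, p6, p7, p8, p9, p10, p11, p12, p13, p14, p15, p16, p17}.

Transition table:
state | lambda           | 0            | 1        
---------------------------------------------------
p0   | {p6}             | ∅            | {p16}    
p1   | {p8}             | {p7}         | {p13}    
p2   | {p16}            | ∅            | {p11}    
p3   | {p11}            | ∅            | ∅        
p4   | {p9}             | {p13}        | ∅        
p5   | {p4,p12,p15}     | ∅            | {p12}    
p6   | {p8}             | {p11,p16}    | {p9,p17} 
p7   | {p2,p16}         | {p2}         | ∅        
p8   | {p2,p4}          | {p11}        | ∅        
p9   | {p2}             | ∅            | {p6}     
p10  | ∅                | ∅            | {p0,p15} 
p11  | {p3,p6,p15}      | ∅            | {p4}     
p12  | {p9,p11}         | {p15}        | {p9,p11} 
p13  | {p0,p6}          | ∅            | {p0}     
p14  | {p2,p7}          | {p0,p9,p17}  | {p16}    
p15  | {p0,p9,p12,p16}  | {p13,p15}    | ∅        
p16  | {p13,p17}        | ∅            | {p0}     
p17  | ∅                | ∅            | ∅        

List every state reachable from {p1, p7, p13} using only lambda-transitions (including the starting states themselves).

Start with {p1, p7, p13}.
From p1 via lambda: add p8.
From p7 via lambda: add p2, p16.
From p13 via lambda: add p0, p6.
From p8 via lambda: add p4.
From p16 via lambda: add p17.
From p4 via lambda: add p9.
No new states can be added; the closed set is {p0, p1, p2, p4, p6, p7, p8, p9, p13, p16, p17}.

{p0, p1, p2, p4, p6, p7, p8, p9, p13, p16, p17}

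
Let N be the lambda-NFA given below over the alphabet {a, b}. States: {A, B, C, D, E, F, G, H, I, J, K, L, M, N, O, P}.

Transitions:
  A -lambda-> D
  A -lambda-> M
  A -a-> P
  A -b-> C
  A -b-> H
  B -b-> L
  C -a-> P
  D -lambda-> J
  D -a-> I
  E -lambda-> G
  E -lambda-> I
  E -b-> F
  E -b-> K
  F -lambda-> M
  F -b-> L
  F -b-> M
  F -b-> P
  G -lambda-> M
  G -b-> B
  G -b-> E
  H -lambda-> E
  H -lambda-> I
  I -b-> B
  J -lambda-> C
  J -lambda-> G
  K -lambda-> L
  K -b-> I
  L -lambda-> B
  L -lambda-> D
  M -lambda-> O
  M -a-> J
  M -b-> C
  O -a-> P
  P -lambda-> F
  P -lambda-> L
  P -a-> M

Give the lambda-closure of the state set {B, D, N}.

{B, C, D, G, J, M, N, O}

Start with {B, D, N}.
From D via lambda: add J.
From J via lambda: add C, G.
From G via lambda: add M.
From M via lambda: add O.
No new states can be added; the closed set is {B, C, D, G, J, M, N, O}.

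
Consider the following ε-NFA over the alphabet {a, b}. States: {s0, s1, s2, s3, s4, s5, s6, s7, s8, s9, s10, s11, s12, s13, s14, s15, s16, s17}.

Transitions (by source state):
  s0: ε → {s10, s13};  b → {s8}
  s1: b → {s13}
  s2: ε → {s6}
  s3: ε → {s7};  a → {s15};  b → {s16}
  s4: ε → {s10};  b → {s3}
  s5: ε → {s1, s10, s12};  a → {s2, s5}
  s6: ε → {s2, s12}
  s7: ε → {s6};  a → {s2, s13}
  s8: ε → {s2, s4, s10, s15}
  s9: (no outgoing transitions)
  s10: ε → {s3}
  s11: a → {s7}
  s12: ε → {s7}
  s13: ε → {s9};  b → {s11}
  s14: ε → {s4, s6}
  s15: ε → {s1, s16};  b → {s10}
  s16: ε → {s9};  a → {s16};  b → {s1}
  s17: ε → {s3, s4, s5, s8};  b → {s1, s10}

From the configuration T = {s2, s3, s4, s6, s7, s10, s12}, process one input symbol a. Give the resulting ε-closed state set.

s3 on a → {s15}.
s7 on a → {s2, s13}.
No a-transition from s2, s4, s6, s10, s12.
Union after reading a: {s2, s13, s15}.
Now take the ε-closure:
From s2 via ε: add s6.
From s13 via ε: add s9.
From s15 via ε: add s1, s16.
From s6 via ε: add s12.
From s12 via ε: add s7.
No new states can be added; the closed set is {s1, s2, s6, s7, s9, s12, s13, s15, s16}.

{s1, s2, s6, s7, s9, s12, s13, s15, s16}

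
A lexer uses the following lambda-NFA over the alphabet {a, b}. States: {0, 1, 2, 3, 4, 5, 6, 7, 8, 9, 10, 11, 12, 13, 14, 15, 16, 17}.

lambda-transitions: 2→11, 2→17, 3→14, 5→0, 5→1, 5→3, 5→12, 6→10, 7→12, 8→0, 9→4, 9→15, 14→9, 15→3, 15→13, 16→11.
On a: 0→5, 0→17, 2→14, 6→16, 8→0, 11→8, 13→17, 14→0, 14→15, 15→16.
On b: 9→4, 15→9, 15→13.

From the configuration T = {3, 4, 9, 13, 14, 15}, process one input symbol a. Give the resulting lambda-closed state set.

13 on a → {17}.
14 on a → {0, 15}.
15 on a → {16}.
No a-transition from 3, 4, 9.
Union after reading a: {0, 15, 16, 17}.
Now take the lambda-closure:
From 15 via lambda: add 3, 13.
From 16 via lambda: add 11.
From 3 via lambda: add 14.
From 14 via lambda: add 9.
From 9 via lambda: add 4.
No new states can be added; the closed set is {0, 3, 4, 9, 11, 13, 14, 15, 16, 17}.

{0, 3, 4, 9, 11, 13, 14, 15, 16, 17}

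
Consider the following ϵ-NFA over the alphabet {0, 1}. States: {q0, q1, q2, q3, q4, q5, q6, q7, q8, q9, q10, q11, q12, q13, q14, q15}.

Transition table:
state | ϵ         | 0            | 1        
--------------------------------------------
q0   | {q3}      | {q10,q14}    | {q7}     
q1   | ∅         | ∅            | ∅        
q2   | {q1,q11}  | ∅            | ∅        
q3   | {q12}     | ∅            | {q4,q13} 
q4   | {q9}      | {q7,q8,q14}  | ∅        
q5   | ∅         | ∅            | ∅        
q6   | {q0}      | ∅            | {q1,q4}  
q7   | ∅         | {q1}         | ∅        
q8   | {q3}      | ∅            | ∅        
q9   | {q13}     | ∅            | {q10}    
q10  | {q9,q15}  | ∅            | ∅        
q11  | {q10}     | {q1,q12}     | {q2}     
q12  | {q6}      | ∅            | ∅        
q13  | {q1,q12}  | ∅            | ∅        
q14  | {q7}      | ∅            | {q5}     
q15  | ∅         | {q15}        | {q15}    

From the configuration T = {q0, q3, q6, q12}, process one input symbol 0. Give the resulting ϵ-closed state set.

q0 on 0 → {q10, q14}.
No 0-transition from q3, q6, q12.
Union after reading 0: {q10, q14}.
Now take the ϵ-closure:
From q10 via ϵ: add q9, q15.
From q14 via ϵ: add q7.
From q9 via ϵ: add q13.
From q13 via ϵ: add q1, q12.
From q12 via ϵ: add q6.
From q6 via ϵ: add q0.
From q0 via ϵ: add q3.
No new states can be added; the closed set is {q0, q1, q3, q6, q7, q9, q10, q12, q13, q14, q15}.

{q0, q1, q3, q6, q7, q9, q10, q12, q13, q14, q15}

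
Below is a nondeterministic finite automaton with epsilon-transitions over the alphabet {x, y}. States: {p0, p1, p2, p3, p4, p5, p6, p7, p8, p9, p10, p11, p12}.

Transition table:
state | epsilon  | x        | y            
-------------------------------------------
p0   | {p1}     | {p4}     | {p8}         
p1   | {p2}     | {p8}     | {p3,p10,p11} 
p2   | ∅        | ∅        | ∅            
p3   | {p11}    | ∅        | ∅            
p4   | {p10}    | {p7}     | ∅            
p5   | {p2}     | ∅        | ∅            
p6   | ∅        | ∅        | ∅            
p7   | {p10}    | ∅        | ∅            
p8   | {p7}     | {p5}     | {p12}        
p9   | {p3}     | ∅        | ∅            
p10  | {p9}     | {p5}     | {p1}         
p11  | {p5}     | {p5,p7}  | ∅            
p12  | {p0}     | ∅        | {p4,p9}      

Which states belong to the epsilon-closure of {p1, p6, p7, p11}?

{p1, p2, p3, p5, p6, p7, p9, p10, p11}

Start with {p1, p6, p7, p11}.
From p1 via epsilon: add p2.
From p7 via epsilon: add p10.
From p11 via epsilon: add p5.
From p10 via epsilon: add p9.
From p9 via epsilon: add p3.
No new states can be added; the closed set is {p1, p2, p3, p5, p6, p7, p9, p10, p11}.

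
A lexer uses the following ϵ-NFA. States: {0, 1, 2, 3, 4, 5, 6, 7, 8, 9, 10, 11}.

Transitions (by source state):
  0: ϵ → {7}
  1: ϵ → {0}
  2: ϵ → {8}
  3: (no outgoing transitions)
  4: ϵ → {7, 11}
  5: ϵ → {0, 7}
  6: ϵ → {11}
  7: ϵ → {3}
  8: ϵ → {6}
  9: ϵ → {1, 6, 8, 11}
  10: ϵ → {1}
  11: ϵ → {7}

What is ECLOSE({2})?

Start with {2}.
From 2 via ϵ: add 8.
From 8 via ϵ: add 6.
From 6 via ϵ: add 11.
From 11 via ϵ: add 7.
From 7 via ϵ: add 3.
No new states can be added; the closed set is {2, 3, 6, 7, 8, 11}.

{2, 3, 6, 7, 8, 11}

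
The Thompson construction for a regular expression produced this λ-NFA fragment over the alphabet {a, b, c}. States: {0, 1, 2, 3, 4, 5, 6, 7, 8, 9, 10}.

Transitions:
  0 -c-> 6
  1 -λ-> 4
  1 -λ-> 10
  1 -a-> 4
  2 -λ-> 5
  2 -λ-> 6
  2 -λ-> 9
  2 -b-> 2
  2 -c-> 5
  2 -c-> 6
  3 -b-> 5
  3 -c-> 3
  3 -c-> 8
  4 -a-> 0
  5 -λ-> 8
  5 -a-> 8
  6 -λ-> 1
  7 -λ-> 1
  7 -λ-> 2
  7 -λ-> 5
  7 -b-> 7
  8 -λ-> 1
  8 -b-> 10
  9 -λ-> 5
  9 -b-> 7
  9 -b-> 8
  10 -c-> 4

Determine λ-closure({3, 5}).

Start with {3, 5}.
From 5 via λ: add 8.
From 8 via λ: add 1.
From 1 via λ: add 4, 10.
No new states can be added; the closed set is {1, 3, 4, 5, 8, 10}.

{1, 3, 4, 5, 8, 10}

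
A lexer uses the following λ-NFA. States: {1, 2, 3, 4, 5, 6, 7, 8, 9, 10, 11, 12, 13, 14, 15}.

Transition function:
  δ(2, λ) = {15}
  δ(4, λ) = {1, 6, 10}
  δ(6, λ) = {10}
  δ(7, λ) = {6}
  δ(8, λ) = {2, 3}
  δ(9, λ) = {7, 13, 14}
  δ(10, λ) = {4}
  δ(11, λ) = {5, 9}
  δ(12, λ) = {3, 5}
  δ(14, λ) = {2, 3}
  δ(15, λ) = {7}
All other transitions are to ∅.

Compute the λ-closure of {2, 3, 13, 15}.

Start with {2, 3, 13, 15}.
From 15 via λ: add 7.
From 7 via λ: add 6.
From 6 via λ: add 10.
From 10 via λ: add 4.
From 4 via λ: add 1.
No new states can be added; the closed set is {1, 2, 3, 4, 6, 7, 10, 13, 15}.

{1, 2, 3, 4, 6, 7, 10, 13, 15}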